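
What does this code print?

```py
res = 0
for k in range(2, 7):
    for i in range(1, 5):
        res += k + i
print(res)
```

k=2,i=1: res = 0+3 = 3
k=2,i=2: res = 3+4 = 7
k=2,i=3: res = 7+5 = 12
k=2,i=4: res = 12+6 = 18
k=3,i=1: res = 18+4 = 22
k=3,i=2: res = 22+5 = 27
k=3,i=3: res = 27+6 = 33
k=3,i=4: res = 33+7 = 40
k=4,i=1: res = 40+5 = 45
k=4,i=2: res = 45+6 = 51
k=4,i=3: res = 51+7 = 58
k=4,i=4: res = 58+8 = 66
k=5,i=1: res = 66+6 = 72
k=5,i=2: res = 72+7 = 79
k=5,i=3: res = 79+8 = 87
k=5,i=4: res = 87+9 = 96
k=6,i=1: res = 96+7 = 103
k=6,i=2: res = 103+8 = 111
k=6,i=3: res = 111+9 = 120
k=6,i=4: res = 120+10 = 130

130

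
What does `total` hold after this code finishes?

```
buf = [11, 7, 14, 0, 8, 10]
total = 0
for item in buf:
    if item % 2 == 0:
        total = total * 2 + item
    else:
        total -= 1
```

106

item=11: not even, total = 0-1 = -1
item=7: not even, total = (-1)-1 = -2
item=14: even, total = (-2)*2+14 = 10
item=0: even, total = 10*2+0 = 20
item=8: even, total = 20*2+8 = 48
item=10: even, total = 48*2+10 = 106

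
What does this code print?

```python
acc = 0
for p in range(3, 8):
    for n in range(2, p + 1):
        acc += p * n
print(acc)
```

p=3,n=2: acc = 0+6 = 6
p=3,n=3: acc = 6+9 = 15
p=4,n=2: acc = 15+8 = 23
p=4,n=3: acc = 23+12 = 35
p=4,n=4: acc = 35+16 = 51
p=5,n=2: acc = 51+10 = 61
p=5,n=3: acc = 61+15 = 76
p=5,n=4: acc = 76+20 = 96
p=5,n=5: acc = 96+25 = 121
p=6,n=2: acc = 121+12 = 133
p=6,n=3: acc = 133+18 = 151
p=6,n=4: acc = 151+24 = 175
p=6,n=5: acc = 175+30 = 205
p=6,n=6: acc = 205+36 = 241
p=7,n=2: acc = 241+14 = 255
p=7,n=3: acc = 255+21 = 276
p=7,n=4: acc = 276+28 = 304
p=7,n=5: acc = 304+35 = 339
p=7,n=6: acc = 339+42 = 381
p=7,n=7: acc = 381+49 = 430

430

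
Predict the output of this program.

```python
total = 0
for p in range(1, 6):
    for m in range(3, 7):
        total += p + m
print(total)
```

p=1,m=3: total = 0+4 = 4
p=1,m=4: total = 4+5 = 9
p=1,m=5: total = 9+6 = 15
p=1,m=6: total = 15+7 = 22
p=2,m=3: total = 22+5 = 27
p=2,m=4: total = 27+6 = 33
p=2,m=5: total = 33+7 = 40
p=2,m=6: total = 40+8 = 48
p=3,m=3: total = 48+6 = 54
p=3,m=4: total = 54+7 = 61
p=3,m=5: total = 61+8 = 69
p=3,m=6: total = 69+9 = 78
p=4,m=3: total = 78+7 = 85
p=4,m=4: total = 85+8 = 93
p=4,m=5: total = 93+9 = 102
p=4,m=6: total = 102+10 = 112
p=5,m=3: total = 112+8 = 120
p=5,m=4: total = 120+9 = 129
p=5,m=5: total = 129+10 = 139
p=5,m=6: total = 139+11 = 150

150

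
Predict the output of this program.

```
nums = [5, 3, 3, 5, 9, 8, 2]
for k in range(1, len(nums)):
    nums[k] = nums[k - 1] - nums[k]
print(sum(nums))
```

k=1: nums[1] = 5-3 = 2 → [5, 2, 3, 5, 9, 8, 2]
k=2: nums[2] = 2-3 = -1 → [5, 2, -1, 5, 9, 8, 2]
k=3: nums[3] = (-1)-5 = -6 → [5, 2, -1, -6, 9, 8, 2]
k=4: nums[4] = (-6)-9 = -15 → [5, 2, -1, -6, -15, 8, 2]
k=5: nums[5] = (-15)-8 = -23 → [5, 2, -1, -6, -15, -23, 2]
k=6: nums[6] = (-23)-2 = -25 → [5, 2, -1, -6, -15, -23, -25]
sum = -63

-63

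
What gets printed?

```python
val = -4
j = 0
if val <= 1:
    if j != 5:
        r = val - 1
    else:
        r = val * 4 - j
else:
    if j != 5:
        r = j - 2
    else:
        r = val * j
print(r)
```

val=-4, j=0
val <= 1 is True; j != 5 is True
→ r = val - 1 = -5

-5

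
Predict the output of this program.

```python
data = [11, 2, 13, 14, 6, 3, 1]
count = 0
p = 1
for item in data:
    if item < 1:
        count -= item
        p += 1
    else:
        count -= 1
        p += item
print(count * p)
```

-357

item=11: not <1, count = 0-1 = -1; p=12
item=2: not <1, count = (-1)-1 = -2; p=14
item=13: not <1, count = (-2)-1 = -3; p=27
item=14: not <1, count = (-3)-1 = -4; p=41
item=6: not <1, count = (-4)-1 = -5; p=47
item=3: not <1, count = (-5)-1 = -6; p=50
item=1: not <1, count = (-6)-1 = -7; p=51
count*p = (-7)*51 = -357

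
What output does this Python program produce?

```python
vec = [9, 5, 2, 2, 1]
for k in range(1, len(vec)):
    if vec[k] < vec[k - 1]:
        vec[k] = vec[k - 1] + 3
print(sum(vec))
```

75

k=1: 5<9, vec[1] = 9+3 = 12 → [9, 12, 2, 2, 1]
k=2: 2<12, vec[2] = 12+3 = 15 → [9, 12, 15, 2, 1]
k=3: 2<15, vec[3] = 15+3 = 18 → [9, 12, 15, 18, 1]
k=4: 1<18, vec[4] = 18+3 = 21 → [9, 12, 15, 18, 21]
sum = 75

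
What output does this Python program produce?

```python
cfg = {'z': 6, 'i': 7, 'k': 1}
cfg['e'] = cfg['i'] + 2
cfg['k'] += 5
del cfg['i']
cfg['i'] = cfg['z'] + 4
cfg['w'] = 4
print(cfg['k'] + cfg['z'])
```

12

cfg['e'] = cfg['i']+2 = 9 → {'z': 6, 'i': 7, 'k': 1, 'e': 9}
cfg['k'] = 1+5 = 6 → {'z': 6, 'i': 7, 'k': 6, 'e': 9}
del 'i' → {'z': 6, 'k': 6, 'e': 9}
cfg['i'] = cfg['z']+4 = 10 → {'z': 6, 'k': 6, 'e': 9, 'i': 10}
cfg['w'] = 4 → {'z': 6, 'k': 6, 'e': 9, 'i': 10, 'w': 4}
cfg['k']+cfg['z'] = 6+6 = 12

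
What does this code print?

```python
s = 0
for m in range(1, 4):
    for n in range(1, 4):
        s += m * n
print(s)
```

36

m=1,n=1: s = 0+1 = 1
m=1,n=2: s = 1+2 = 3
m=1,n=3: s = 3+3 = 6
m=2,n=1: s = 6+2 = 8
m=2,n=2: s = 8+4 = 12
m=2,n=3: s = 12+6 = 18
m=3,n=1: s = 18+3 = 21
m=3,n=2: s = 21+6 = 27
m=3,n=3: s = 27+9 = 36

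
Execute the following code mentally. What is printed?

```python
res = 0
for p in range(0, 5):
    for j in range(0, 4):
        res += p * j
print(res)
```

60

p=0,j=0: res = 0+0 = 0
p=0,j=1: res = 0+0 = 0
p=0,j=2: res = 0+0 = 0
p=0,j=3: res = 0+0 = 0
p=1,j=0: res = 0+0 = 0
p=1,j=1: res = 0+1 = 1
p=1,j=2: res = 1+2 = 3
p=1,j=3: res = 3+3 = 6
p=2,j=0: res = 6+0 = 6
p=2,j=1: res = 6+2 = 8
p=2,j=2: res = 8+4 = 12
p=2,j=3: res = 12+6 = 18
p=3,j=0: res = 18+0 = 18
p=3,j=1: res = 18+3 = 21
p=3,j=2: res = 21+6 = 27
p=3,j=3: res = 27+9 = 36
p=4,j=0: res = 36+0 = 36
p=4,j=1: res = 36+4 = 40
p=4,j=2: res = 40+8 = 48
p=4,j=3: res = 48+12 = 60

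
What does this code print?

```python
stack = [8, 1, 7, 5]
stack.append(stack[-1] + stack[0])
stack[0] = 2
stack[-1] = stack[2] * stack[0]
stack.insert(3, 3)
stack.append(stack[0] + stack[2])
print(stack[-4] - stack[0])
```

append stack[-1]+stack[0] = 5+8 = 13 → [8, 1, 7, 5, 13]
stack[0] = 2 → [2, 1, 7, 5, 13]
stack[-1] = stack[2]*stack[0] = 7*2 = 14 → [2, 1, 7, 5, 14]
insert 3 at 3 → [2, 1, 7, 3, 5, 14]
append stack[0]+stack[2] = 2+7 = 9 → [2, 1, 7, 3, 5, 14, 9]
stack[-4]-stack[0] = 3-2 = 1

1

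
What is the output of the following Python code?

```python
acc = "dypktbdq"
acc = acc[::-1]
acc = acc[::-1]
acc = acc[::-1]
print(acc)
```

qdbtkpyd

reverse → 'qdbtkpyd'
reverse → 'dypktbdq'
reverse → 'qdbtkpyd'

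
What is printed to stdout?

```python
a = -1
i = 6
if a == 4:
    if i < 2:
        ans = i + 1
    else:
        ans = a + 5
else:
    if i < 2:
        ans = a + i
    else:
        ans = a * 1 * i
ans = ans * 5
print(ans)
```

a=-1, i=6
a == 4 is False; i < 2 is False
→ ans = a * 1 * i = -6
ans = (-6)*5 = -30

-30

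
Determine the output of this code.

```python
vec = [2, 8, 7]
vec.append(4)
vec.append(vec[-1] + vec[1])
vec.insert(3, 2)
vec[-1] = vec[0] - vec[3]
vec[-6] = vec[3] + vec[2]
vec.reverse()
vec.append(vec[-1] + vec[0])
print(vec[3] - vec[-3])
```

-1

append 4 → [2, 8, 7, 4]
append vec[-1]+vec[1] = 4+8 = 12 → [2, 8, 7, 4, 12]
insert 2 at 3 → [2, 8, 7, 2, 4, 12]
vec[-1] = vec[0]-vec[3] = 2-2 = 0 → [2, 8, 7, 2, 4, 0]
vec[-6] = vec[3]+vec[2] = 2+7 = 9 → [9, 8, 7, 2, 4, 0]
reverse → [0, 4, 2, 7, 8, 9]
append vec[-1]+vec[0] = 9+0 = 9 → [0, 4, 2, 7, 8, 9, 9]
vec[3]-vec[-3] = 7-8 = -1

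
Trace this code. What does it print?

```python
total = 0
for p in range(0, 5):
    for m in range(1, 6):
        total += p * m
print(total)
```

150

p=0,m=1: total = 0+0 = 0
p=0,m=2: total = 0+0 = 0
p=0,m=3: total = 0+0 = 0
p=0,m=4: total = 0+0 = 0
p=0,m=5: total = 0+0 = 0
p=1,m=1: total = 0+1 = 1
p=1,m=2: total = 1+2 = 3
p=1,m=3: total = 3+3 = 6
p=1,m=4: total = 6+4 = 10
p=1,m=5: total = 10+5 = 15
p=2,m=1: total = 15+2 = 17
p=2,m=2: total = 17+4 = 21
p=2,m=3: total = 21+6 = 27
p=2,m=4: total = 27+8 = 35
p=2,m=5: total = 35+10 = 45
p=3,m=1: total = 45+3 = 48
p=3,m=2: total = 48+6 = 54
p=3,m=3: total = 54+9 = 63
p=3,m=4: total = 63+12 = 75
p=3,m=5: total = 75+15 = 90
p=4,m=1: total = 90+4 = 94
p=4,m=2: total = 94+8 = 102
p=4,m=3: total = 102+12 = 114
p=4,m=4: total = 114+16 = 130
p=4,m=5: total = 130+20 = 150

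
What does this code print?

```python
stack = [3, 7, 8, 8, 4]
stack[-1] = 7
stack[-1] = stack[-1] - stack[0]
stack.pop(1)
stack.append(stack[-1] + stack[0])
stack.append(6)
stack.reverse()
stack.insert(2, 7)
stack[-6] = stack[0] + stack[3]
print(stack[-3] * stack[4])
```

stack[-1] = 7 → [3, 7, 8, 8, 7]
stack[-1] = stack[-1]-stack[0] = 7-3 = 4 → [3, 7, 8, 8, 4]
pop(1) removes 7 → [3, 8, 8, 4]
append stack[-1]+stack[0] = 4+3 = 7 → [3, 8, 8, 4, 7]
append 6 → [3, 8, 8, 4, 7, 6]
reverse → [6, 7, 4, 8, 8, 3]
insert 7 at 2 → [6, 7, 7, 4, 8, 8, 3]
stack[-6] = stack[0]+stack[3] = 6+4 = 10 → [6, 10, 7, 4, 8, 8, 3]
stack[-3]*stack[4] = 8*8 = 64

64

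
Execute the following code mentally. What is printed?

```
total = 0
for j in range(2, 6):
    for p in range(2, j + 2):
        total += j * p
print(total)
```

193

j=2,p=2: total = 0+4 = 4
j=2,p=3: total = 4+6 = 10
j=3,p=2: total = 10+6 = 16
j=3,p=3: total = 16+9 = 25
j=3,p=4: total = 25+12 = 37
j=4,p=2: total = 37+8 = 45
j=4,p=3: total = 45+12 = 57
j=4,p=4: total = 57+16 = 73
j=4,p=5: total = 73+20 = 93
j=5,p=2: total = 93+10 = 103
j=5,p=3: total = 103+15 = 118
j=5,p=4: total = 118+20 = 138
j=5,p=5: total = 138+25 = 163
j=5,p=6: total = 163+30 = 193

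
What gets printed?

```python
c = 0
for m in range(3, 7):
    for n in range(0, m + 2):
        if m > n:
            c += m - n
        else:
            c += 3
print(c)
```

76

m=3,n=0: 3>0, c = 0+3 = 3
m=3,n=1: 3>1, c = 3+2 = 5
m=3,n=2: 3>2, c = 5+1 = 6
m=3,n=3: not 3>3, c = 6+3 = 9
m=3,n=4: not 3>4, c = 9+3 = 12
m=4,n=0: 4>0, c = 12+4 = 16
m=4,n=1: 4>1, c = 16+3 = 19
m=4,n=2: 4>2, c = 19+2 = 21
m=4,n=3: 4>3, c = 21+1 = 22
m=4,n=4: not 4>4, c = 22+3 = 25
m=4,n=5: not 4>5, c = 25+3 = 28
m=5,n=0: 5>0, c = 28+5 = 33
m=5,n=1: 5>1, c = 33+4 = 37
m=5,n=2: 5>2, c = 37+3 = 40
m=5,n=3: 5>3, c = 40+2 = 42
m=5,n=4: 5>4, c = 42+1 = 43
m=5,n=5: not 5>5, c = 43+3 = 46
m=5,n=6: not 5>6, c = 46+3 = 49
m=6,n=0: 6>0, c = 49+6 = 55
m=6,n=1: 6>1, c = 55+5 = 60
m=6,n=2: 6>2, c = 60+4 = 64
m=6,n=3: 6>3, c = 64+3 = 67
m=6,n=4: 6>4, c = 67+2 = 69
m=6,n=5: 6>5, c = 69+1 = 70
m=6,n=6: not 6>6, c = 70+3 = 73
m=6,n=7: not 6>7, c = 73+3 = 76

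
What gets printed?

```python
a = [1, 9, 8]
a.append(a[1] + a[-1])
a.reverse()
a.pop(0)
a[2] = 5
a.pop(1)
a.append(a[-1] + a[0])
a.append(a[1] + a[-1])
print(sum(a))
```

append a[1]+a[-1] = 9+8 = 17 → [1, 9, 8, 17]
reverse → [17, 8, 9, 1]
pop(0) removes 17 → [8, 9, 1]
a[2] = 5 → [8, 9, 5]
pop(1) removes 9 → [8, 5]
append a[-1]+a[0] = 5+8 = 13 → [8, 5, 13]
append a[1]+a[-1] = 5+13 = 18 → [8, 5, 13, 18]
sum = 44

44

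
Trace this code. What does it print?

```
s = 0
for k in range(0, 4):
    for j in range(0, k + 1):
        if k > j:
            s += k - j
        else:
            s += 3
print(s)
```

k=0,j=0: not 0>0, s = 0+3 = 3
k=1,j=0: 1>0, s = 3+1 = 4
k=1,j=1: not 1>1, s = 4+3 = 7
k=2,j=0: 2>0, s = 7+2 = 9
k=2,j=1: 2>1, s = 9+1 = 10
k=2,j=2: not 2>2, s = 10+3 = 13
k=3,j=0: 3>0, s = 13+3 = 16
k=3,j=1: 3>1, s = 16+2 = 18
k=3,j=2: 3>2, s = 18+1 = 19
k=3,j=3: not 3>3, s = 19+3 = 22

22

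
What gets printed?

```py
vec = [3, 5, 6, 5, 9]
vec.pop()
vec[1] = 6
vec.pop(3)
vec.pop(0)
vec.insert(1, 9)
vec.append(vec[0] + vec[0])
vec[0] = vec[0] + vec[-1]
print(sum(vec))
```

pop() removes 9 → [3, 5, 6, 5]
vec[1] = 6 → [3, 6, 6, 5]
pop(3) removes 5 → [3, 6, 6]
pop(0) removes 3 → [6, 6]
insert 9 at 1 → [6, 9, 6]
append vec[0]+vec[0] = 6+6 = 12 → [6, 9, 6, 12]
vec[0] = vec[0]+vec[-1] = 6+12 = 18 → [18, 9, 6, 12]
sum = 45

45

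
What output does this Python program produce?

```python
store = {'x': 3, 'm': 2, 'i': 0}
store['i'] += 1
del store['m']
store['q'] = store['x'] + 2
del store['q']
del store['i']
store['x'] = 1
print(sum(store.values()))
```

store['i'] = 0+1 = 1 → {'x': 3, 'm': 2, 'i': 1}
del 'm' → {'x': 3, 'i': 1}
store['q'] = store['x']+2 = 5 → {'x': 3, 'i': 1, 'q': 5}
del 'q' → {'x': 3, 'i': 1}
del 'i' → {'x': 3}
store['x'] = 1 → {'x': 1}
sum of values = 1

1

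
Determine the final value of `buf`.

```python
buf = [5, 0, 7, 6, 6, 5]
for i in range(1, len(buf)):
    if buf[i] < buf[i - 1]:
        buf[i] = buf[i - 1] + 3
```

[5, 8, 11, 14, 17, 20]

i=1: 0<5, buf[1] = 5+3 = 8 → [5, 8, 7, 6, 6, 5]
i=2: 7<8, buf[2] = 8+3 = 11 → [5, 8, 11, 6, 6, 5]
i=3: 6<11, buf[3] = 11+3 = 14 → [5, 8, 11, 14, 6, 5]
i=4: 6<14, buf[4] = 14+3 = 17 → [5, 8, 11, 14, 17, 5]
i=5: 5<17, buf[5] = 17+3 = 20 → [5, 8, 11, 14, 17, 20]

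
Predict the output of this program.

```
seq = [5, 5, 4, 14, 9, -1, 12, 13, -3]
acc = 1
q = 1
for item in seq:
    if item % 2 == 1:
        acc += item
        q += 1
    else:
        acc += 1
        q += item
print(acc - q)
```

-5

item=5: odd, acc = 1+5 = 6; q=2
item=5: odd, acc = 6+5 = 11; q=3
item=4: not odd, acc = 11+1 = 12; q=7
item=14: not odd, acc = 12+1 = 13; q=21
item=9: odd, acc = 13+9 = 22; q=22
item=-1: odd, acc = 22+(-1) = 21; q=23
item=12: not odd, acc = 21+1 = 22; q=35
item=13: odd, acc = 22+13 = 35; q=36
item=-3: odd, acc = 35+(-3) = 32; q=37
acc-q = 32-37 = -5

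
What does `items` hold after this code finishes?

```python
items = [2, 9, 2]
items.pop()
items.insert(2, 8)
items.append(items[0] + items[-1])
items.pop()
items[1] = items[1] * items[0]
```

[2, 18, 8]

pop() removes 2 → [2, 9]
insert 8 at 2 → [2, 9, 8]
append items[0]+items[-1] = 2+8 = 10 → [2, 9, 8, 10]
pop() removes 10 → [2, 9, 8]
items[1] = items[1]*items[0] = 9*2 = 18 → [2, 18, 8]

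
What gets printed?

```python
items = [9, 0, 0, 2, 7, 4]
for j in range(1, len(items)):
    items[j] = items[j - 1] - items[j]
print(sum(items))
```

j=1: items[1] = 9-0 = 9 → [9, 9, 0, 2, 7, 4]
j=2: items[2] = 9-0 = 9 → [9, 9, 9, 2, 7, 4]
j=3: items[3] = 9-2 = 7 → [9, 9, 9, 7, 7, 4]
j=4: items[4] = 7-7 = 0 → [9, 9, 9, 7, 0, 4]
j=5: items[5] = 0-4 = -4 → [9, 9, 9, 7, 0, -4]
sum = 30

30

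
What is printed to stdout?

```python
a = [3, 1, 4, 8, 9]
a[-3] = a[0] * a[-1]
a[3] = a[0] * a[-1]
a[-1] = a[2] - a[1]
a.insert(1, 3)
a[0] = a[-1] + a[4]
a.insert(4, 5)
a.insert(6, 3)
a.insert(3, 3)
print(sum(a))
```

a[-3] = a[0]*a[-1] = 3*9 = 27 → [3, 1, 27, 8, 9]
a[3] = a[0]*a[-1] = 3*9 = 27 → [3, 1, 27, 27, 9]
a[-1] = a[2]-a[1] = 27-1 = 26 → [3, 1, 27, 27, 26]
insert 3 at 1 → [3, 3, 1, 27, 27, 26]
a[0] = a[-1]+a[4] = 26+27 = 53 → [53, 3, 1, 27, 27, 26]
insert 5 at 4 → [53, 3, 1, 27, 5, 27, 26]
insert 3 at 6 → [53, 3, 1, 27, 5, 27, 3, 26]
insert 3 at 3 → [53, 3, 1, 3, 27, 5, 27, 3, 26]
sum = 148

148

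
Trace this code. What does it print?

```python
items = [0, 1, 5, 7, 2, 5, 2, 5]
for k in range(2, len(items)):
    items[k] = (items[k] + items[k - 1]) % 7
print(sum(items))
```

27

k=2: items[2] = (5+1)%7 = 6 → [0, 1, 6, 7, 2, 5, 2, 5]
k=3: items[3] = (7+6)%7 = 6 → [0, 1, 6, 6, 2, 5, 2, 5]
k=4: items[4] = (2+6)%7 = 1 → [0, 1, 6, 6, 1, 5, 2, 5]
k=5: items[5] = (5+1)%7 = 6 → [0, 1, 6, 6, 1, 6, 2, 5]
k=6: items[6] = (2+6)%7 = 1 → [0, 1, 6, 6, 1, 6, 1, 5]
k=7: items[7] = (5+1)%7 = 6 → [0, 1, 6, 6, 1, 6, 1, 6]
sum = 27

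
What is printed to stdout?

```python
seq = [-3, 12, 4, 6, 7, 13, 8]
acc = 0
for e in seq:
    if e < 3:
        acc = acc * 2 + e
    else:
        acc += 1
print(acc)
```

3

e=-3: <3, acc = 0*2+(-3) = -3
e=12: not <3, acc = (-3)+1 = -2
e=4: not <3, acc = (-2)+1 = -1
e=6: not <3, acc = (-1)+1 = 0
e=7: not <3, acc = 0+1 = 1
e=13: not <3, acc = 1+1 = 2
e=8: not <3, acc = 2+1 = 3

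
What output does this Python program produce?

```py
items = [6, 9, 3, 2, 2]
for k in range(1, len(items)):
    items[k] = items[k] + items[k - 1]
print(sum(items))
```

k=1: items[1] = 9+6 = 15 → [6, 15, 3, 2, 2]
k=2: items[2] = 3+15 = 18 → [6, 15, 18, 2, 2]
k=3: items[3] = 2+18 = 20 → [6, 15, 18, 20, 2]
k=4: items[4] = 2+20 = 22 → [6, 15, 18, 20, 22]
sum = 81

81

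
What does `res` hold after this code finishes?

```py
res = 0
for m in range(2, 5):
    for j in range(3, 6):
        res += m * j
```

108

m=2,j=3: res = 0+6 = 6
m=2,j=4: res = 6+8 = 14
m=2,j=5: res = 14+10 = 24
m=3,j=3: res = 24+9 = 33
m=3,j=4: res = 33+12 = 45
m=3,j=5: res = 45+15 = 60
m=4,j=3: res = 60+12 = 72
m=4,j=4: res = 72+16 = 88
m=4,j=5: res = 88+20 = 108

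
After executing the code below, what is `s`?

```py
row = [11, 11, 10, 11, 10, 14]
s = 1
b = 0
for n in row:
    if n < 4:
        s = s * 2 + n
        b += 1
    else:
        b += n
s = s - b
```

n=11: not <4; b=11
n=11: not <4; b=22
n=10: not <4; b=32
n=11: not <4; b=43
n=10: not <4; b=53
n=14: not <4; b=67
s-b = 1-67 = -66

-66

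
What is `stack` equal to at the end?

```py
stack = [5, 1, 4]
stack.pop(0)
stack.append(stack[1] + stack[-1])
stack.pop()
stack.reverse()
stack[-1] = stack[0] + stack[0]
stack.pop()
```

pop(0) removes 5 → [1, 4]
append stack[1]+stack[-1] = 4+4 = 8 → [1, 4, 8]
pop() removes 8 → [1, 4]
reverse → [4, 1]
stack[-1] = stack[0]+stack[0] = 4+4 = 8 → [4, 8]
pop() removes 8 → [4]

[4]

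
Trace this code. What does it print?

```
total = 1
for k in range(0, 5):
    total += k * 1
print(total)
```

11

k=0: total = 1+0*1 = 1
k=1: total = 1+1*1 = 2
k=2: total = 2+2*1 = 4
k=3: total = 4+3*1 = 7
k=4: total = 7+4*1 = 11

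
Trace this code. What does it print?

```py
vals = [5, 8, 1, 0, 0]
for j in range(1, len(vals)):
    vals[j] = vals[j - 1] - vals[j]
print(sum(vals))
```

-10

j=1: vals[1] = 5-8 = -3 → [5, -3, 1, 0, 0]
j=2: vals[2] = (-3)-1 = -4 → [5, -3, -4, 0, 0]
j=3: vals[3] = (-4)-0 = -4 → [5, -3, -4, -4, 0]
j=4: vals[4] = (-4)-0 = -4 → [5, -3, -4, -4, -4]
sum = -10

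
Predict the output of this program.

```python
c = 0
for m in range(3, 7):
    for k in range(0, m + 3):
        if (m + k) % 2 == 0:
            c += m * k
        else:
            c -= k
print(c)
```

m=3,k=0: odd sum, c = 0-0 = 0
m=3,k=1: even sum, c = 0+3 = 3
m=3,k=2: odd sum, c = 3-2 = 1
m=3,k=3: even sum, c = 1+9 = 10
m=3,k=4: odd sum, c = 10-4 = 6
m=3,k=5: even sum, c = 6+15 = 21
m=4,k=0: even sum, c = 21+0 = 21
m=4,k=1: odd sum, c = 21-1 = 20
m=4,k=2: even sum, c = 20+8 = 28
m=4,k=3: odd sum, c = 28-3 = 25
m=4,k=4: even sum, c = 25+16 = 41
m=4,k=5: odd sum, c = 41-5 = 36
m=4,k=6: even sum, c = 36+24 = 60
m=5,k=0: odd sum, c = 60-0 = 60
m=5,k=1: even sum, c = 60+5 = 65
m=5,k=2: odd sum, c = 65-2 = 63
m=5,k=3: even sum, c = 63+15 = 78
m=5,k=4: odd sum, c = 78-4 = 74
m=5,k=5: even sum, c = 74+25 = 99
m=5,k=6: odd sum, c = 99-6 = 93
m=5,k=7: even sum, c = 93+35 = 128
m=6,k=0: even sum, c = 128+0 = 128
m=6,k=1: odd sum, c = 128-1 = 127
m=6,k=2: even sum, c = 127+12 = 139
m=6,k=3: odd sum, c = 139-3 = 136
m=6,k=4: even sum, c = 136+24 = 160
m=6,k=5: odd sum, c = 160-5 = 155
m=6,k=6: even sum, c = 155+36 = 191
m=6,k=7: odd sum, c = 191-7 = 184
m=6,k=8: even sum, c = 184+48 = 232

232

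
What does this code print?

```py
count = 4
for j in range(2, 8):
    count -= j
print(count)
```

j=2: count = 4-2 = 2
j=3: count = 2-3 = -1
j=4: count = (-1)-4 = -5
j=5: count = (-5)-5 = -10
j=6: count = (-10)-6 = -16
j=7: count = (-16)-7 = -23

-23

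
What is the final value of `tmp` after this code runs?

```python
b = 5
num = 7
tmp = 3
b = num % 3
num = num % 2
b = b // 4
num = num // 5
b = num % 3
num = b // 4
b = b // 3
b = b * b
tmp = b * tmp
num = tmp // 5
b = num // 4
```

0

b = 7%3 = 1
num = 7%2 = 1
b = 1//4 = 0
num = 1//5 = 0
b = 0%3 = 0
num = 0//4 = 0
b = 0//3 = 0
b = 0*0 = 0
tmp = 0*3 = 0
num = 0//5 = 0
b = 0//4 = 0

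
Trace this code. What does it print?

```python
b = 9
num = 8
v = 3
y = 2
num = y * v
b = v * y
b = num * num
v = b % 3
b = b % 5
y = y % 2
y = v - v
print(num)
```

num = 2*3 = 6
b = 3*2 = 6
b = 6*6 = 36
v = 36%3 = 0
b = 36%5 = 1
y = 2%2 = 0
y = 0-0 = 0

6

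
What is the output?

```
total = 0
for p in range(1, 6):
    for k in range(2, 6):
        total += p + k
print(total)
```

130

p=1,k=2: total = 0+3 = 3
p=1,k=3: total = 3+4 = 7
p=1,k=4: total = 7+5 = 12
p=1,k=5: total = 12+6 = 18
p=2,k=2: total = 18+4 = 22
p=2,k=3: total = 22+5 = 27
p=2,k=4: total = 27+6 = 33
p=2,k=5: total = 33+7 = 40
p=3,k=2: total = 40+5 = 45
p=3,k=3: total = 45+6 = 51
p=3,k=4: total = 51+7 = 58
p=3,k=5: total = 58+8 = 66
p=4,k=2: total = 66+6 = 72
p=4,k=3: total = 72+7 = 79
p=4,k=4: total = 79+8 = 87
p=4,k=5: total = 87+9 = 96
p=5,k=2: total = 96+7 = 103
p=5,k=3: total = 103+8 = 111
p=5,k=4: total = 111+9 = 120
p=5,k=5: total = 120+10 = 130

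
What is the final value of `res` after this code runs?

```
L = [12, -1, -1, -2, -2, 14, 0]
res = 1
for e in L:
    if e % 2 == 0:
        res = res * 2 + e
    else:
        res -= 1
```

e=12: even, res = 1*2+12 = 14
e=-1: not even, res = 14-1 = 13
e=-1: not even, res = 13-1 = 12
e=-2: even, res = 12*2+(-2) = 22
e=-2: even, res = 22*2+(-2) = 42
e=14: even, res = 42*2+14 = 98
e=0: even, res = 98*2+0 = 196

196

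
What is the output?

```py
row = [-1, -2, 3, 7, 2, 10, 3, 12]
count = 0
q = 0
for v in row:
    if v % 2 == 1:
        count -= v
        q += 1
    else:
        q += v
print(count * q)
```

v=-1: odd, count = 0-(-1) = 1; q=1
v=-2: not odd; q=-1
v=3: odd, count = 1-3 = -2; q=0
v=7: odd, count = (-2)-7 = -9; q=1
v=2: not odd; q=3
v=10: not odd; q=13
v=3: odd, count = (-9)-3 = -12; q=14
v=12: not odd; q=26
count*q = (-12)*26 = -312

-312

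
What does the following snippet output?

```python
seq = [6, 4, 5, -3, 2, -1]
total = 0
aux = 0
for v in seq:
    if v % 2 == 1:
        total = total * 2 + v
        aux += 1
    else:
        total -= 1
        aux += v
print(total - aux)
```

v=6: not odd, total = 0-1 = -1; aux=6
v=4: not odd, total = (-1)-1 = -2; aux=10
v=5: odd, total = (-2)*2+5 = 1; aux=11
v=-3: odd, total = 1*2+(-3) = -1; aux=12
v=2: not odd, total = (-1)-1 = -2; aux=14
v=-1: odd, total = (-2)*2+(-1) = -5; aux=15
total-aux = (-5)-15 = -20

-20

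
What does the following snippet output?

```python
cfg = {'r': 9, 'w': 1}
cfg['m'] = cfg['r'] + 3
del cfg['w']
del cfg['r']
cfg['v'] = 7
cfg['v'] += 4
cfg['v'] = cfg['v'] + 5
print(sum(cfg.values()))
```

28

cfg['m'] = cfg['r']+3 = 12 → {'r': 9, 'w': 1, 'm': 12}
del 'w' → {'r': 9, 'm': 12}
del 'r' → {'m': 12}
cfg['v'] = 7 → {'m': 12, 'v': 7}
cfg['v'] = 7+4 = 11 → {'m': 12, 'v': 11}
cfg['v'] = cfg['v']+5 = 16 → {'m': 12, 'v': 16}
sum of values = 28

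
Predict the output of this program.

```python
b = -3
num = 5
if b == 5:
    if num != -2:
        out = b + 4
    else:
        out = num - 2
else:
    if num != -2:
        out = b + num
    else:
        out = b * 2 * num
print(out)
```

2

b=-3, num=5
b == 5 is False; num != -2 is True
→ out = b + num = 2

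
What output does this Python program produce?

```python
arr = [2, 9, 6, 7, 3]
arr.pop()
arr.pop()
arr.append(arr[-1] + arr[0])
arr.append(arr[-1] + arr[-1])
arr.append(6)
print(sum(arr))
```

pop() removes 3 → [2, 9, 6, 7]
pop() removes 7 → [2, 9, 6]
append arr[-1]+arr[0] = 6+2 = 8 → [2, 9, 6, 8]
append arr[-1]+arr[-1] = 8+8 = 16 → [2, 9, 6, 8, 16]
append 6 → [2, 9, 6, 8, 16, 6]
sum = 47

47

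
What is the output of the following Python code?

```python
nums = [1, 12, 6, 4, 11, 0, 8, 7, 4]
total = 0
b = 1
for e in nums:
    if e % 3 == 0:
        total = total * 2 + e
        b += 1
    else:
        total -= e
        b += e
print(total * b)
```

e=1: not %3==0, total = 0-1 = -1; b=2
e=12: %3==0, total = (-1)*2+12 = 10; b=3
e=6: %3==0, total = 10*2+6 = 26; b=4
e=4: not %3==0, total = 26-4 = 22; b=8
e=11: not %3==0, total = 22-11 = 11; b=19
e=0: %3==0, total = 11*2+0 = 22; b=20
e=8: not %3==0, total = 22-8 = 14; b=28
e=7: not %3==0, total = 14-7 = 7; b=35
e=4: not %3==0, total = 7-4 = 3; b=39
total*b = 3*39 = 117

117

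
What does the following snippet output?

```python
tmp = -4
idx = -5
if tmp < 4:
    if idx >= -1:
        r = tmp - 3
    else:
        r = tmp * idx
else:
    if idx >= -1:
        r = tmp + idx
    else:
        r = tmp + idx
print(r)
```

tmp=-4, idx=-5
tmp < 4 is True; idx >= -1 is False
→ r = tmp * idx = 20

20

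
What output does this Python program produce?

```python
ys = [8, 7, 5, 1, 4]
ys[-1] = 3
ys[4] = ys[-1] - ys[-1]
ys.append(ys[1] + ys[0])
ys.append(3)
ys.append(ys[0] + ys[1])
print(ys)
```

ys[-1] = 3 → [8, 7, 5, 1, 3]
ys[4] = ys[-1]-ys[-1] = 3-3 = 0 → [8, 7, 5, 1, 0]
append ys[1]+ys[0] = 7+8 = 15 → [8, 7, 5, 1, 0, 15]
append 3 → [8, 7, 5, 1, 0, 15, 3]
append ys[0]+ys[1] = 8+7 = 15 → [8, 7, 5, 1, 0, 15, 3, 15]

[8, 7, 5, 1, 0, 15, 3, 15]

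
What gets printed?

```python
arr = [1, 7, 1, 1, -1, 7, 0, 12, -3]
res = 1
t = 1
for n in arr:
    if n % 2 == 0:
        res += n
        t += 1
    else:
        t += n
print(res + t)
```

29

n=1: not even; t=2
n=7: not even; t=9
n=1: not even; t=10
n=1: not even; t=11
n=-1: not even; t=10
n=7: not even; t=17
n=0: even, res = 1+0 = 1; t=18
n=12: even, res = 1+12 = 13; t=19
n=-3: not even; t=16
res+t = 13+16 = 29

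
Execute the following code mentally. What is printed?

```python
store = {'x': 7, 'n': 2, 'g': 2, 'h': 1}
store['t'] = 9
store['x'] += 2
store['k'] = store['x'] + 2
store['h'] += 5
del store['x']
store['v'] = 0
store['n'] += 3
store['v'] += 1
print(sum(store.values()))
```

34

store['t'] = 9 → {'x': 7, 'n': 2, 'g': 2, 'h': 1, 't': 9}
store['x'] = 7+2 = 9 → {'x': 9, 'n': 2, 'g': 2, 'h': 1, 't': 9}
store['k'] = store['x']+2 = 11 → {'x': 9, 'n': 2, 'g': 2, 'h': 1, 't': 9, 'k': 11}
store['h'] = 1+5 = 6 → {'x': 9, 'n': 2, 'g': 2, 'h': 6, 't': 9, 'k': 11}
del 'x' → {'n': 2, 'g': 2, 'h': 6, 't': 9, 'k': 11}
store['v'] = 0 → {'n': 2, 'g': 2, 'h': 6, 't': 9, 'k': 11, 'v': 0}
store['n'] = 2+3 = 5 → {'n': 5, 'g': 2, 'h': 6, 't': 9, 'k': 11, 'v': 0}
store['v'] = 0+1 = 1 → {'n': 5, 'g': 2, 'h': 6, 't': 9, 'k': 11, 'v': 1}
sum of values = 34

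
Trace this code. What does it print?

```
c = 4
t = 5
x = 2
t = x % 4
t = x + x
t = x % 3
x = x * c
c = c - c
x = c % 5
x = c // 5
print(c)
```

t = 2%4 = 2
t = 2+2 = 4
t = 2%3 = 2
x = 2*4 = 8
c = 4-4 = 0
x = 0%5 = 0
x = 0//5 = 0

0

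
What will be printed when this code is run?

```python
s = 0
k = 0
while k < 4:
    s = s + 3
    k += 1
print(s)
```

k=0: s = 0+3 = 3
k=1: s = 3+3 = 6
k=2: s = 6+3 = 9
k=3: s = 9+3 = 12

12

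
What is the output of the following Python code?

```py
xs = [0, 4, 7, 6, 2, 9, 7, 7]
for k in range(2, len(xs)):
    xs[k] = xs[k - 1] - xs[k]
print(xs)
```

[0, 4, -3, -9, -11, -20, -27, -34]

k=2: xs[2] = 4-7 = -3 → [0, 4, -3, 6, 2, 9, 7, 7]
k=3: xs[3] = (-3)-6 = -9 → [0, 4, -3, -9, 2, 9, 7, 7]
k=4: xs[4] = (-9)-2 = -11 → [0, 4, -3, -9, -11, 9, 7, 7]
k=5: xs[5] = (-11)-9 = -20 → [0, 4, -3, -9, -11, -20, 7, 7]
k=6: xs[6] = (-20)-7 = -27 → [0, 4, -3, -9, -11, -20, -27, 7]
k=7: xs[7] = (-27)-7 = -34 → [0, 4, -3, -9, -11, -20, -27, -34]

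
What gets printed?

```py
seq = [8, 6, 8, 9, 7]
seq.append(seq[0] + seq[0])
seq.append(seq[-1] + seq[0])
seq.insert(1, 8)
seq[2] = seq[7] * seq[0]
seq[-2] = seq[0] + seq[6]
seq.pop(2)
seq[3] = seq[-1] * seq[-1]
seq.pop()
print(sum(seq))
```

631

append seq[0]+seq[0] = 8+8 = 16 → [8, 6, 8, 9, 7, 16]
append seq[-1]+seq[0] = 16+8 = 24 → [8, 6, 8, 9, 7, 16, 24]
insert 8 at 1 → [8, 8, 6, 8, 9, 7, 16, 24]
seq[2] = seq[7]*seq[0] = 24*8 = 192 → [8, 8, 192, 8, 9, 7, 16, 24]
seq[-2] = seq[0]+seq[6] = 8+16 = 24 → [8, 8, 192, 8, 9, 7, 24, 24]
pop(2) removes 192 → [8, 8, 8, 9, 7, 24, 24]
seq[3] = seq[-1]*seq[-1] = 24*24 = 576 → [8, 8, 8, 576, 7, 24, 24]
pop() removes 24 → [8, 8, 8, 576, 7, 24]
sum = 631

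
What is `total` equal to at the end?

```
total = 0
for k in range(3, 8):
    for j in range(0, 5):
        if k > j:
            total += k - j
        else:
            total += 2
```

k=3,j=0: 3>0, total = 0+3 = 3
k=3,j=1: 3>1, total = 3+2 = 5
k=3,j=2: 3>2, total = 5+1 = 6
k=3,j=3: not 3>3, total = 6+2 = 8
k=3,j=4: not 3>4, total = 8+2 = 10
k=4,j=0: 4>0, total = 10+4 = 14
k=4,j=1: 4>1, total = 14+3 = 17
k=4,j=2: 4>2, total = 17+2 = 19
k=4,j=3: 4>3, total = 19+1 = 20
k=4,j=4: not 4>4, total = 20+2 = 22
k=5,j=0: 5>0, total = 22+5 = 27
k=5,j=1: 5>1, total = 27+4 = 31
k=5,j=2: 5>2, total = 31+3 = 34
k=5,j=3: 5>3, total = 34+2 = 36
k=5,j=4: 5>4, total = 36+1 = 37
k=6,j=0: 6>0, total = 37+6 = 43
k=6,j=1: 6>1, total = 43+5 = 48
k=6,j=2: 6>2, total = 48+4 = 52
k=6,j=3: 6>3, total = 52+3 = 55
k=6,j=4: 6>4, total = 55+2 = 57
k=7,j=0: 7>0, total = 57+7 = 64
k=7,j=1: 7>1, total = 64+6 = 70
k=7,j=2: 7>2, total = 70+5 = 75
k=7,j=3: 7>3, total = 75+4 = 79
k=7,j=4: 7>4, total = 79+3 = 82

82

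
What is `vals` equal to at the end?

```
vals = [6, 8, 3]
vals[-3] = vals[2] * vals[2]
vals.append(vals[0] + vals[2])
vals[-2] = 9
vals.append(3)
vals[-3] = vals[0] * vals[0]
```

[9, 8, 81, 12, 3]

vals[-3] = vals[2]*vals[2] = 3*3 = 9 → [9, 8, 3]
append vals[0]+vals[2] = 9+3 = 12 → [9, 8, 3, 12]
vals[-2] = 9 → [9, 8, 9, 12]
append 3 → [9, 8, 9, 12, 3]
vals[-3] = vals[0]*vals[0] = 9*9 = 81 → [9, 8, 81, 12, 3]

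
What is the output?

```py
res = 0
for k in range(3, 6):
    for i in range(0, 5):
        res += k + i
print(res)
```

k=3,i=0: res = 0+3 = 3
k=3,i=1: res = 3+4 = 7
k=3,i=2: res = 7+5 = 12
k=3,i=3: res = 12+6 = 18
k=3,i=4: res = 18+7 = 25
k=4,i=0: res = 25+4 = 29
k=4,i=1: res = 29+5 = 34
k=4,i=2: res = 34+6 = 40
k=4,i=3: res = 40+7 = 47
k=4,i=4: res = 47+8 = 55
k=5,i=0: res = 55+5 = 60
k=5,i=1: res = 60+6 = 66
k=5,i=2: res = 66+7 = 73
k=5,i=3: res = 73+8 = 81
k=5,i=4: res = 81+9 = 90

90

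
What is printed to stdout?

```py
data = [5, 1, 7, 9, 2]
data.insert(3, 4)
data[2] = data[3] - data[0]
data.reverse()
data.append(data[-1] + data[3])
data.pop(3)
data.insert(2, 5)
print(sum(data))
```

30

insert 4 at 3 → [5, 1, 7, 4, 9, 2]
data[2] = data[3]-data[0] = 4-5 = -1 → [5, 1, -1, 4, 9, 2]
reverse → [2, 9, 4, -1, 1, 5]
append data[-1]+data[3] = 5+(-1) = 4 → [2, 9, 4, -1, 1, 5, 4]
pop(3) removes -1 → [2, 9, 4, 1, 5, 4]
insert 5 at 2 → [2, 9, 5, 4, 1, 5, 4]
sum = 30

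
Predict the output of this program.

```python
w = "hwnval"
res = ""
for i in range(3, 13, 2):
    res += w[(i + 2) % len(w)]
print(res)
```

lwvlw

i=3: add w[5]='l' → 'l'
i=5: add w[1]='w' → 'lw'
i=7: add w[3]='v' → 'lwv'
i=9: add w[5]='l' → 'lwvl'
i=11: add w[1]='w' → 'lwvlw'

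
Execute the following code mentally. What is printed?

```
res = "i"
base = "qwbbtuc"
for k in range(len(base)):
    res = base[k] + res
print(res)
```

cutbbwqi

k=0: prepend 'q' → 'qi'
k=1: prepend 'w' → 'wqi'
k=2: prepend 'b' → 'bwqi'
k=3: prepend 'b' → 'bbwqi'
k=4: prepend 't' → 'tbbwqi'
k=5: prepend 'u' → 'utbbwqi'
k=6: prepend 'c' → 'cutbbwqi'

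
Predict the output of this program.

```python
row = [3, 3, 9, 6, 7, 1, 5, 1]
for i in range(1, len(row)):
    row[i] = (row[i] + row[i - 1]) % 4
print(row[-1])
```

i=1: row[1] = (3+3)%4 = 2 → [3, 2, 9, 6, 7, 1, 5, 1]
i=2: row[2] = (9+2)%4 = 3 → [3, 2, 3, 6, 7, 1, 5, 1]
i=3: row[3] = (6+3)%4 = 1 → [3, 2, 3, 1, 7, 1, 5, 1]
i=4: row[4] = (7+1)%4 = 0 → [3, 2, 3, 1, 0, 1, 5, 1]
i=5: row[5] = (1+0)%4 = 1 → [3, 2, 3, 1, 0, 1, 5, 1]
i=6: row[6] = (5+1)%4 = 2 → [3, 2, 3, 1, 0, 1, 2, 1]
i=7: row[7] = (1+2)%4 = 3 → [3, 2, 3, 1, 0, 1, 2, 3]

3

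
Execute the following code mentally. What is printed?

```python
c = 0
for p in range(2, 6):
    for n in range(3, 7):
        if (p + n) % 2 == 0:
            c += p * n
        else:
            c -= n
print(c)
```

p=2,n=3: odd sum, c = 0-3 = -3
p=2,n=4: even sum, c = (-3)+8 = 5
p=2,n=5: odd sum, c = 5-5 = 0
p=2,n=6: even sum, c = 0+12 = 12
p=3,n=3: even sum, c = 12+9 = 21
p=3,n=4: odd sum, c = 21-4 = 17
p=3,n=5: even sum, c = 17+15 = 32
p=3,n=6: odd sum, c = 32-6 = 26
p=4,n=3: odd sum, c = 26-3 = 23
p=4,n=4: even sum, c = 23+16 = 39
p=4,n=5: odd sum, c = 39-5 = 34
p=4,n=6: even sum, c = 34+24 = 58
p=5,n=3: even sum, c = 58+15 = 73
p=5,n=4: odd sum, c = 73-4 = 69
p=5,n=5: even sum, c = 69+25 = 94
p=5,n=6: odd sum, c = 94-6 = 88

88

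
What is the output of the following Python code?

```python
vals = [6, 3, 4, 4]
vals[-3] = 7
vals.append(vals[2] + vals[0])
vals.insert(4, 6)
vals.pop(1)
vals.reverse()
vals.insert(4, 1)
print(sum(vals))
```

vals[-3] = 7 → [6, 7, 4, 4]
append vals[2]+vals[0] = 4+6 = 10 → [6, 7, 4, 4, 10]
insert 6 at 4 → [6, 7, 4, 4, 6, 10]
pop(1) removes 7 → [6, 4, 4, 6, 10]
reverse → [10, 6, 4, 4, 6]
insert 1 at 4 → [10, 6, 4, 4, 1, 6]
sum = 31

31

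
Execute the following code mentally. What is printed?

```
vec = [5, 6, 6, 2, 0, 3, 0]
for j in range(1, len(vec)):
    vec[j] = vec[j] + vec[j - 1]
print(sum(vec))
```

115

j=1: vec[1] = 6+5 = 11 → [5, 11, 6, 2, 0, 3, 0]
j=2: vec[2] = 6+11 = 17 → [5, 11, 17, 2, 0, 3, 0]
j=3: vec[3] = 2+17 = 19 → [5, 11, 17, 19, 0, 3, 0]
j=4: vec[4] = 0+19 = 19 → [5, 11, 17, 19, 19, 3, 0]
j=5: vec[5] = 3+19 = 22 → [5, 11, 17, 19, 19, 22, 0]
j=6: vec[6] = 0+22 = 22 → [5, 11, 17, 19, 19, 22, 22]
sum = 115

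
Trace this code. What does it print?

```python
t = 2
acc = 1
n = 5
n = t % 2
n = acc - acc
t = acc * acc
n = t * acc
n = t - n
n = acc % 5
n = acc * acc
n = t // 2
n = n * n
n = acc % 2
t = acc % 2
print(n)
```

n = 2%2 = 0
n = 1-1 = 0
t = 1*1 = 1
n = 1*1 = 1
n = 1-1 = 0
n = 1%5 = 1
n = 1*1 = 1
n = 1//2 = 0
n = 0*0 = 0
n = 1%2 = 1
t = 1%2 = 1

1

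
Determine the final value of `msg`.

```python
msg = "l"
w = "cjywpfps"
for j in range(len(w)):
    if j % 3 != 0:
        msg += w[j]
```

'ljypfs'

j=0: skip
j=1: add 'j' → 'lj'
j=2: add 'y' → 'ljy'
j=3: skip
j=4: add 'p' → 'ljyp'
j=5: add 'f' → 'ljypf'
j=6: skip
j=7: add 's' → 'ljypfs'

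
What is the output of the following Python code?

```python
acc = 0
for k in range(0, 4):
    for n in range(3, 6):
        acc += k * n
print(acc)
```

k=0,n=3: acc = 0+0 = 0
k=0,n=4: acc = 0+0 = 0
k=0,n=5: acc = 0+0 = 0
k=1,n=3: acc = 0+3 = 3
k=1,n=4: acc = 3+4 = 7
k=1,n=5: acc = 7+5 = 12
k=2,n=3: acc = 12+6 = 18
k=2,n=4: acc = 18+8 = 26
k=2,n=5: acc = 26+10 = 36
k=3,n=3: acc = 36+9 = 45
k=3,n=4: acc = 45+12 = 57
k=3,n=5: acc = 57+15 = 72

72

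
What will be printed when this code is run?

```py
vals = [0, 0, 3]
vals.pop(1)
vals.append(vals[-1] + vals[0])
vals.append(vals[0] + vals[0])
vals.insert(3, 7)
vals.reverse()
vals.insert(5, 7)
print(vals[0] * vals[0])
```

0

pop(1) removes 0 → [0, 3]
append vals[-1]+vals[0] = 3+0 = 3 → [0, 3, 3]
append vals[0]+vals[0] = 0+0 = 0 → [0, 3, 3, 0]
insert 7 at 3 → [0, 3, 3, 7, 0]
reverse → [0, 7, 3, 3, 0]
insert 7 at 5 → [0, 7, 3, 3, 0, 7]
vals[0]*vals[0] = 0*0 = 0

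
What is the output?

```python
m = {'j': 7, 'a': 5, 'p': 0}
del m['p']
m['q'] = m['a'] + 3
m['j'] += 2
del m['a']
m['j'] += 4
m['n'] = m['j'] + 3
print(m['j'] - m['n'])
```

del 'p' → {'j': 7, 'a': 5}
m['q'] = m['a']+3 = 8 → {'j': 7, 'a': 5, 'q': 8}
m['j'] = 7+2 = 9 → {'j': 9, 'a': 5, 'q': 8}
del 'a' → {'j': 9, 'q': 8}
m['j'] = 9+4 = 13 → {'j': 13, 'q': 8}
m['n'] = m['j']+3 = 16 → {'j': 13, 'q': 8, 'n': 16}
m['j']-m['n'] = 13-16 = -3

-3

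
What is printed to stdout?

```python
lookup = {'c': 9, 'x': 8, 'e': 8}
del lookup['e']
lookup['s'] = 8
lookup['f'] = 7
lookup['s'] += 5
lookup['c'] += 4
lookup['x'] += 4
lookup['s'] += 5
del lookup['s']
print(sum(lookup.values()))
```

del 'e' → {'c': 9, 'x': 8}
lookup['s'] = 8 → {'c': 9, 'x': 8, 's': 8}
lookup['f'] = 7 → {'c': 9, 'x': 8, 's': 8, 'f': 7}
lookup['s'] = 8+5 = 13 → {'c': 9, 'x': 8, 's': 13, 'f': 7}
lookup['c'] = 9+4 = 13 → {'c': 13, 'x': 8, 's': 13, 'f': 7}
lookup['x'] = 8+4 = 12 → {'c': 13, 'x': 12, 's': 13, 'f': 7}
lookup['s'] = 13+5 = 18 → {'c': 13, 'x': 12, 's': 18, 'f': 7}
del 's' → {'c': 13, 'x': 12, 'f': 7}
sum of values = 32

32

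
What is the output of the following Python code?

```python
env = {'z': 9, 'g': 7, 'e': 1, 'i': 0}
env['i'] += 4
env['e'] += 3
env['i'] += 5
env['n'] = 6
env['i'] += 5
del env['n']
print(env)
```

{'z': 9, 'g': 7, 'e': 4, 'i': 14}

env['i'] = 0+4 = 4 → {'z': 9, 'g': 7, 'e': 1, 'i': 4}
env['e'] = 1+3 = 4 → {'z': 9, 'g': 7, 'e': 4, 'i': 4}
env['i'] = 4+5 = 9 → {'z': 9, 'g': 7, 'e': 4, 'i': 9}
env['n'] = 6 → {'z': 9, 'g': 7, 'e': 4, 'i': 9, 'n': 6}
env['i'] = 9+5 = 14 → {'z': 9, 'g': 7, 'e': 4, 'i': 14, 'n': 6}
del 'n' → {'z': 9, 'g': 7, 'e': 4, 'i': 14}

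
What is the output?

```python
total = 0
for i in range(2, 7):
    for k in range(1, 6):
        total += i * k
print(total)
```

i=2,k=1: total = 0+2 = 2
i=2,k=2: total = 2+4 = 6
i=2,k=3: total = 6+6 = 12
i=2,k=4: total = 12+8 = 20
i=2,k=5: total = 20+10 = 30
i=3,k=1: total = 30+3 = 33
i=3,k=2: total = 33+6 = 39
i=3,k=3: total = 39+9 = 48
i=3,k=4: total = 48+12 = 60
i=3,k=5: total = 60+15 = 75
i=4,k=1: total = 75+4 = 79
i=4,k=2: total = 79+8 = 87
i=4,k=3: total = 87+12 = 99
i=4,k=4: total = 99+16 = 115
i=4,k=5: total = 115+20 = 135
i=5,k=1: total = 135+5 = 140
i=5,k=2: total = 140+10 = 150
i=5,k=3: total = 150+15 = 165
i=5,k=4: total = 165+20 = 185
i=5,k=5: total = 185+25 = 210
i=6,k=1: total = 210+6 = 216
i=6,k=2: total = 216+12 = 228
i=6,k=3: total = 228+18 = 246
i=6,k=4: total = 246+24 = 270
i=6,k=5: total = 270+30 = 300

300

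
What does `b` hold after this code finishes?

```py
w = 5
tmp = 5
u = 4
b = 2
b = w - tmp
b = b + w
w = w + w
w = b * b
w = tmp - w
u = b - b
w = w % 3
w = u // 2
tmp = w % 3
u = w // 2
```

b = 5-5 = 0
b = 0+5 = 5
w = 5+5 = 10
w = 5*5 = 25
w = 5-25 = -20
u = 5-5 = 0
w = (-20)%3 = 1
w = 0//2 = 0
tmp = 0%3 = 0
u = 0//2 = 0

5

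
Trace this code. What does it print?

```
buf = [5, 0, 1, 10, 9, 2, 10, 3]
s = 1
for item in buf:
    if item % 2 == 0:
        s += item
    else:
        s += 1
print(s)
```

27

item=5: not even, s = 1+1 = 2
item=0: even, s = 2+0 = 2
item=1: not even, s = 2+1 = 3
item=10: even, s = 3+10 = 13
item=9: not even, s = 13+1 = 14
item=2: even, s = 14+2 = 16
item=10: even, s = 16+10 = 26
item=3: not even, s = 26+1 = 27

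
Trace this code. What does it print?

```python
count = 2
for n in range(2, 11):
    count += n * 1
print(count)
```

56

n=2: count = 2+2*1 = 4
n=3: count = 4+3*1 = 7
n=4: count = 7+4*1 = 11
n=5: count = 11+5*1 = 16
n=6: count = 16+6*1 = 22
n=7: count = 22+7*1 = 29
n=8: count = 29+8*1 = 37
n=9: count = 37+9*1 = 46
n=10: count = 46+10*1 = 56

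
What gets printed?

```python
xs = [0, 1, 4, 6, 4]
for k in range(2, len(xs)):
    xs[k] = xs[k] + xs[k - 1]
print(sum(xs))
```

k=2: xs[2] = 4+1 = 5 → [0, 1, 5, 6, 4]
k=3: xs[3] = 6+5 = 11 → [0, 1, 5, 11, 4]
k=4: xs[4] = 4+11 = 15 → [0, 1, 5, 11, 15]
sum = 32

32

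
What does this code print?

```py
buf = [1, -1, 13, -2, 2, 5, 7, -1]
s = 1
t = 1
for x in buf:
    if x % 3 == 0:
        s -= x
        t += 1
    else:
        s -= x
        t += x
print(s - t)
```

-48

x=1: not %3==0, s = 1-1 = 0; t=2
x=-1: not %3==0, s = 0-(-1) = 1; t=1
x=13: not %3==0, s = 1-13 = -12; t=14
x=-2: not %3==0, s = (-12)-(-2) = -10; t=12
x=2: not %3==0, s = (-10)-2 = -12; t=14
x=5: not %3==0, s = (-12)-5 = -17; t=19
x=7: not %3==0, s = (-17)-7 = -24; t=26
x=-1: not %3==0, s = (-24)-(-1) = -23; t=25
s-t = (-23)-25 = -48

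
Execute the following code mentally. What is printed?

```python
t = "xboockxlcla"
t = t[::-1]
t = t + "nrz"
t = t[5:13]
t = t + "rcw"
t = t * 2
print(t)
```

reverse → 'alclxkcoobx'
+ 'nrz' → 'alclxkcoobxnrz'
slice [5:13] → 'kcoobxnr'
+ 'rcw' → 'kcoobxnrrcw'
repeat ×2 → 'kcoobxnrrcwkcoobxnrrcw'

kcoobxnrrcwkcoobxnrrcw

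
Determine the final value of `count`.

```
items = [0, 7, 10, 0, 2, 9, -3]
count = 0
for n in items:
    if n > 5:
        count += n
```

26

n=0: not >5
n=7: >5, count = 0+7 = 7
n=10: >5, count = 7+10 = 17
n=0: not >5
n=2: not >5
n=9: >5, count = 17+9 = 26
n=-3: not >5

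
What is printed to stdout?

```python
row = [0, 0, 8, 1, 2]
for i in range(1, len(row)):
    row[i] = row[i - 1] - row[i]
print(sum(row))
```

-28

i=1: row[1] = 0-0 = 0 → [0, 0, 8, 1, 2]
i=2: row[2] = 0-8 = -8 → [0, 0, -8, 1, 2]
i=3: row[3] = (-8)-1 = -9 → [0, 0, -8, -9, 2]
i=4: row[4] = (-9)-2 = -11 → [0, 0, -8, -9, -11]
sum = -28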